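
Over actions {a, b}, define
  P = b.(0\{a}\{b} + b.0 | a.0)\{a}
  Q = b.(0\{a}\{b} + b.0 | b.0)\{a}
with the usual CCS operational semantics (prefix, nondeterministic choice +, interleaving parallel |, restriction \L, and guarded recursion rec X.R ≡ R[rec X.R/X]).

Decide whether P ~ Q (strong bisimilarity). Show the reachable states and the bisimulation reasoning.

not bisimilar

P's transition system — 3 states:
  m0 = b.(0\{a}\{b} + b.0 | a.0)\{a} | =b=> m1
  m1 = (0\{a}\{b} + b.0 | a.0)\{a} | =b=> m2
  m2 = (0 | a.0)\{a} | stopped
Q's transition system — 5 states:
  n0 = b.(0\{a}\{b} + b.0 | b.0)\{a} | =b=> n1
  n1 = (0\{a}\{b} + b.0 | b.0)\{a} | =b=> n2, =b=> n3
  n2 = (0 | b.0)\{a} | =b=> n4
  n3 = (b.0 | 0)\{a} | =b=> n4
  n4 = (0 | 0)\{a} | stopped
Partition-refinement fixed point:
  B0 = {m0, n1}
  B1 = {m1, n2, n3}
  B2 = {m2, n4}
  B3 = {n0}
m0 ∈ B0, n0 ∈ B3 → different blocks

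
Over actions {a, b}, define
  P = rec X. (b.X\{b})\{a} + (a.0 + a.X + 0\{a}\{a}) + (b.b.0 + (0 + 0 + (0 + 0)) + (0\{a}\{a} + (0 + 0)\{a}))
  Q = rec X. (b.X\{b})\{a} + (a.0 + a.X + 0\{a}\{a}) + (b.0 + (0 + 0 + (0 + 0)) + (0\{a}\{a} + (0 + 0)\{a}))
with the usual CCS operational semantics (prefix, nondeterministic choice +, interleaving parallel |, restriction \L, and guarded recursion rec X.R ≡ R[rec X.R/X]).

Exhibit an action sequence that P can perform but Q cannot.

bb

P's transition system — 4 states:
  m0 = rec X. (b.X\{b})\{a} + (a.0 + a.X + 0\{a}\{a}) + (b.b.0 + (0 + 0 + (0 + 0)) + (0\{a}\{a} + (0 + 0)\{a})) ⊢ ··a··> m0, ··a··> m1, ··b··> m2, ··b··> m3
  m1 = 0 ⊢ ·
  m2 = (rec X. (b.X\{b})\{a} + (a.0 + a.X + 0\{a}\{a}) + (b.b.0 + (0 + 0 + (0 + 0)) + (0\{a}\{a} + (0 + 0)\{a})))\{b}\{a} ⊢ ·
  m3 = b.0 ⊢ ··b··> m1
Q's transition system — 3 states:
  n0 = rec X. (b.X\{b})\{a} + (a.0 + a.X + 0\{a}\{a}) + (b.0 + (0 + 0 + (0 + 0)) + (0\{a}\{a} + (0 + 0)\{a})) ⊢ ··a··> n0, ··a··> n1, ··b··> n1, ··b··> n2
  n1 = 0 ⊢ ·
  n2 = (rec X. (b.X\{b})\{a} + (a.0 + a.X + 0\{a}\{a}) + (b.0 + (0 + 0 + (0 + 0)) + (0\{a}\{a} + (0 + 0)\{a})))\{b}\{a} ⊢ ·
Trace ⟨bb⟩ through P, begin at {m0}:
  after b @ step 1: {m2, m3}
  after b @ step 2: {m1}
  ✓ P
Trace ⟨bb⟩ through Q, begin at {n0}:
  after b @ step 1: {n1, n2}
  after b @ step 2: ∅ (Q stuck)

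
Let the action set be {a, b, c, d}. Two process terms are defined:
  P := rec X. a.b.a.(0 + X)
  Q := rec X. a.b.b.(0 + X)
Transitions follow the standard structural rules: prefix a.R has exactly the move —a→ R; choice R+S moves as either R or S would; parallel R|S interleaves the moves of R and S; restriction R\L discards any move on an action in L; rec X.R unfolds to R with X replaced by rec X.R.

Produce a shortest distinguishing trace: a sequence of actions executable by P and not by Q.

aba

LTS(P): 4 reachable states
  p0 = rec X. a.b.a.(0 + X) | --a--▸ p1
  p1 = b.a.(0 + (rec X. a.b.a.(0 + X))) | --b--▸ p2
  p2 = a.(0 + (rec X. a.b.a.(0 + X))) | --a--▸ p3
  p3 = 0 + (rec X. a.b.a.(0 + X)) | --a--▸ p1
LTS(Q): 4 reachable states
  q0 = rec X. a.b.b.(0 + X) | --a--▸ q1
  q1 = b.b.(0 + (rec X. a.b.b.(0 + X))) | --b--▸ q2
  q2 = b.(0 + (rec X. a.b.b.(0 + X))) | --b--▸ q3
  q3 = 0 + (rec X. a.b.b.(0 + X)) | --a--▸ q1
Run σ = ⟨aba⟩ on P: start {p0}
  [1] a ⇒ {p1}
  [2] b ⇒ {p2}
  [3] a ⇒ {p3}
  ✓ P
Run σ = ⟨aba⟩ on Q: start {q0}
  [1] a ⇒ {q1}
  [2] b ⇒ {q2}
  [3] a ⇒ ∅ (Q stuck)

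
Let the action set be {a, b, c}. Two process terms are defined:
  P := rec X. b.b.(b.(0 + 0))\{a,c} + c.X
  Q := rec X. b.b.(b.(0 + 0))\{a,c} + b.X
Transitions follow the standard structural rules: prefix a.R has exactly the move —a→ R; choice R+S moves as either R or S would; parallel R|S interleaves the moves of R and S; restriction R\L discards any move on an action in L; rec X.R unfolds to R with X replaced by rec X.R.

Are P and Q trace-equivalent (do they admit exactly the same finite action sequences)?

NO — witness ⟨c⟩

Reachable graph of P (4 states):
  p0 = rec X. b.b.(b.(0 + 0))\{a,c} + c.X ⊢ =b=> p1, =c=> p0
  p1 = b.(b.(0 + 0))\{a,c} ⊢ =b=> p2
  p2 = (b.(0 + 0))\{a,c} ⊢ =b=> p3
  p3 = (0 + 0)\{a,c} ⊢ deadlocked
Reachable graph of Q (4 states):
  q0 = rec X. b.b.(b.(0 + 0))\{a,c} + b.X ⊢ =b=> q0, =b=> q1
  q1 = b.(b.(0 + 0))\{a,c} ⊢ =b=> q2
  q2 = (b.(0 + 0))\{a,c} ⊢ =b=> q3
  q3 = (0 + 0)\{a,c} ⊢ deadlocked
Run σ = ⟨c⟩ on P: start {p0}
  step 1 (c): {p0}
  — P admits the full trace.
Run σ = ⟨c⟩ on Q: start {q0}
  step 1 (c): ∅ (Q stuck)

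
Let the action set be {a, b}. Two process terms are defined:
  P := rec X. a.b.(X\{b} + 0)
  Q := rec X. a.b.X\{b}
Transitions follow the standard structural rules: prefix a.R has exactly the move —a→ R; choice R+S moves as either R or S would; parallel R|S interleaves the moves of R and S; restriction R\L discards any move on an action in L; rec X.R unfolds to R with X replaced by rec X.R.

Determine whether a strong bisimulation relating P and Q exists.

LTS(P): 4 reachable states
  s0 = rec X. a.b.(X\{b} + 0) → =a=> s1
  s1 = b.((rec X. a.b.(X\{b} + 0))\{b} + 0) → =b=> s2
  s2 = (rec X. a.b.(X\{b} + 0))\{b} + 0 → =a=> s3
  s3 = (b.((rec X. a.b.(X\{b} + 0))\{b} + 0))\{b} → deadlocked
LTS(Q): 4 reachable states
  t0 = rec X. a.b.X\{b} → =a=> t1
  t1 = b.(rec X. a.b.X\{b})\{b} → =b=> t2
  t2 = (rec X. a.b.X\{b})\{b} → =a=> t3
  t3 = (b.(rec X. a.b.X\{b})\{b})\{b} → deadlocked
Coarsest stable partition (strong bisimilarity classes):
  B0 = {s0, t0}
  B1 = {s1, t1}
  B2 = {s2, t2}
  B3 = {s3, t3}
s0 ∈ B0, t0 ∈ B0 → same block

bisimilar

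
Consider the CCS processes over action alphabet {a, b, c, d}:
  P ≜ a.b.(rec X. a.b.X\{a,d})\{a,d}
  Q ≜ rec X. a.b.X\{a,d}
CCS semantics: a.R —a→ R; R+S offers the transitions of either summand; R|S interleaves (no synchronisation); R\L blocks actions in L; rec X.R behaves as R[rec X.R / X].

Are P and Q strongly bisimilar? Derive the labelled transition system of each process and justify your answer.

bisimilar

P's transition system — 3 states:
  s0 = a.b.(rec X. a.b.X\{a,d})\{a,d} ⊢ -a-> s1
  s1 = b.(rec X. a.b.X\{a,d})\{a,d} ⊢ -b-> s2
  s2 = (rec X. a.b.X\{a,d})\{a,d} ⊢ (no moves)
Q's transition system — 3 states:
  t0 = rec X. a.b.X\{a,d} ⊢ -a-> t1
  t1 = b.(rec X. a.b.X\{a,d})\{a,d} ⊢ -b-> t2
  t2 = (rec X. a.b.X\{a,d})\{a,d} ⊢ (no moves)
Coarsest stable partition (strong bisimilarity classes):
  B0 = {s0, t0}
  B1 = {s1, t1}
  B2 = {s2, t2}
s0 ∈ B0, t0 ∈ B0 → same block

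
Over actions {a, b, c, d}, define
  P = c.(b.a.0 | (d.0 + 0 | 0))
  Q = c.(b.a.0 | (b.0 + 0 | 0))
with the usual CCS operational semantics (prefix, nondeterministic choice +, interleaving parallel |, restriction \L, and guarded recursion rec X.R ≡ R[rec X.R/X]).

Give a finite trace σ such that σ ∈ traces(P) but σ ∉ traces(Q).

cd

Reachable graph of P (7 states):
  u0 = c.(b.a.0 | (d.0 + 0 | 0)) ⊢ —c→ u1
  u1 = b.a.0 | (d.0 + 0 | 0) ⊢ —b→ u2, —d→ u3
  u2 = a.0 | (d.0 + 0 | 0) ⊢ —a→ u4, —d→ u5
  u3 = b.a.0 | 0 ⊢ —b→ u5
  u4 = 0 | (d.0 + 0 | 0) ⊢ —d→ u6
  u5 = a.0 | 0 ⊢ —a→ u6
  u6 = 0 | 0 ⊢ stopped
Reachable graph of Q (7 states):
  v0 = c.(b.a.0 | (b.0 + 0 | 0)) ⊢ —c→ v1
  v1 = b.a.0 | (b.0 + 0 | 0) ⊢ —b→ v2, —b→ v3
  v2 = a.0 | (b.0 + 0 | 0) ⊢ —a→ v4, —b→ v5
  v3 = b.a.0 | 0 ⊢ —b→ v5
  v4 = 0 | (b.0 + 0 | 0) ⊢ —b→ v6
  v5 = a.0 | 0 ⊢ —a→ v6
  v6 = 0 | 0 ⊢ stopped
Run σ = ⟨cd⟩ on P: start {u0}
  [1] c ⇒ {u1}
  [2] d ⇒ {u3}
  P completes σ.
Run σ = ⟨cd⟩ on Q: start {v0}
  [1] c ⇒ {v1}
  [2] d ⇒ ∅  — Q cannot continue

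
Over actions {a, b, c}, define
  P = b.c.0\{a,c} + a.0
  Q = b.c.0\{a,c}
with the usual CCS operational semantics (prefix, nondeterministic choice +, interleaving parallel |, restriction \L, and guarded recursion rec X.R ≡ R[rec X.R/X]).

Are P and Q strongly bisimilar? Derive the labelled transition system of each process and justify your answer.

not bisimilar

LTS(P): 4 reachable states
  u0 = b.c.0\{a,c} + a.0 → —a→ u1, —b→ u2
  u1 = 0 → ·
  u2 = c.0\{a,c} → —c→ u3
  u3 = 0\{a,c} → ·
LTS(Q): 3 reachable states
  v0 = b.c.0\{a,c} → —b→ v1
  v1 = c.0\{a,c} → —c→ v2
  v2 = 0\{a,c} → ·
Bisimilarity quotient blocks:
  B0 = {u0}
  B1 = {u1, u3, v2}
  B2 = {u2, v1}
  B3 = {v0}
u0 ∈ B0, v0 ∈ B3 → different blocks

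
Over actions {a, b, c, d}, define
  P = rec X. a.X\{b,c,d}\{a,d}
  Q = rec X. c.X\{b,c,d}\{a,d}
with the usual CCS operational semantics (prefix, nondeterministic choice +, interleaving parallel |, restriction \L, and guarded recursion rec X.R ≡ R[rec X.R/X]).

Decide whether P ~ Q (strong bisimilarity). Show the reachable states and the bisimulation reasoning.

Reachable graph of P (2 states):
  m0 = rec X. a.X\{b,c,d}\{a,d} has moves --a--▸ m1
  m1 = (rec X. a.X\{b,c,d}\{a,d})\{b,c,d}\{a,d} has moves stopped
Reachable graph of Q (2 states):
  n0 = rec X. c.X\{b,c,d}\{a,d} has moves --c--▸ n1
  n1 = (rec X. c.X\{b,c,d}\{a,d})\{b,c,d}\{a,d} has moves stopped
Coarsest stable partition (strong bisimilarity classes):
  B0 = {m0}
  B1 = {m1, n1}
  B2 = {n0}
m0 ∈ B0, n0 ∈ B2 → different blocks

not bisimilar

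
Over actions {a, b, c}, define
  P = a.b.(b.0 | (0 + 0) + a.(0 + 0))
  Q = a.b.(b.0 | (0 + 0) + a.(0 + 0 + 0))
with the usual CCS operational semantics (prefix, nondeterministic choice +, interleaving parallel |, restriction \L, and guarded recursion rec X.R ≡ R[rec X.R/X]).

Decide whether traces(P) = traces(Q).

trace-equivalent

LTS(P): 5 reachable states
  m0 = a.b.(b.0 | (0 + 0) + a.(0 + 0)) → =a=> m1
  m1 = b.(b.0 | (0 + 0) + a.(0 + 0)) → =b=> m2
  m2 = b.0 | (0 + 0) + a.(0 + 0) → =a=> m3, =b=> m4
  m3 = 0 + 0 → (no moves)
  m4 = 0 | (0 + 0) → (no moves)
LTS(Q): 5 reachable states
  n0 = a.b.(b.0 | (0 + 0) + a.(0 + 0 + 0)) → =a=> n1
  n1 = b.(b.0 | (0 + 0) + a.(0 + 0 + 0)) → =b=> n2
  n2 = b.0 | (0 + 0) + a.(0 + 0 + 0) → =a=> n3, =b=> n4
  n3 = 0 + 0 + 0 → (no moves)
  n4 = 0 | (0 + 0) → (no moves)
Partition-refinement fixed point:
  B0 = {m0, n0}
  B1 = {m1, n1}
  B2 = {m2, n2}
  B3 = {m3, m4, n3, n4}
m0 ∈ B0, n0 ∈ B0 → same block
Bisimilar ⇒ trace-equivalent.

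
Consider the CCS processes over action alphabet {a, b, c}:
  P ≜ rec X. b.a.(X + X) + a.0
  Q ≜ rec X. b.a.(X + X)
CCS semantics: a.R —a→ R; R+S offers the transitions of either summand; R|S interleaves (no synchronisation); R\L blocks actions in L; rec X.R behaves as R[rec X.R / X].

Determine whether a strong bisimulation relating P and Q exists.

NO

LTS(P): 4 reachable states
  s0 = rec X. b.a.(X + X) + a.0 :: -a-> s1, -b-> s2
  s1 = 0 :: (no moves)
  s2 = a.((rec X. b.a.(X + X) + a.0) + (rec X. b.a.(X + X) + a.0)) :: -a-> s3
  s3 = (rec X. b.a.(X + X) + a.0) + (rec X. b.a.(X + X) + a.0) :: -a-> s1, -b-> s2
LTS(Q): 3 reachable states
  t0 = rec X. b.a.(X + X) :: -b-> t1
  t1 = a.((rec X. b.a.(X + X)) + (rec X. b.a.(X + X))) :: -a-> t2
  t2 = (rec X. b.a.(X + X)) + (rec X. b.a.(X + X)) :: -b-> t1
Partition-refinement fixed point:
  B0 = {s0, s3}
  B1 = {s1}
  B2 = {s2}
  B3 = {t0, t2}
  B4 = {t1}
s0 ∈ B0, t0 ∈ B3 → different blocks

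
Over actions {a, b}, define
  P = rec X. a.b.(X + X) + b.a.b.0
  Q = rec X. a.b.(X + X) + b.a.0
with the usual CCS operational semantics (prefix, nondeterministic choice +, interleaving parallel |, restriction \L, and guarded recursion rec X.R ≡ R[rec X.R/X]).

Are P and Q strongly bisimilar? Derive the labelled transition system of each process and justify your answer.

NO

LTS(P): 6 reachable states
  p0 = rec X. a.b.(X + X) + b.a.b.0 has moves —a→ p1, —b→ p2
  p1 = b.((rec X. a.b.(X + X) + b.a.b.0) + (rec X. a.b.(X + X) + b.a.b.0)) has moves —b→ p3
  p2 = a.b.0 has moves —a→ p4
  p3 = (rec X. a.b.(X + X) + b.a.b.0) + (rec X. a.b.(X + X) + b.a.b.0) has moves —a→ p1, —b→ p2
  p4 = b.0 has moves —b→ p5
  p5 = 0 has moves deadlocked
LTS(Q): 5 reachable states
  q0 = rec X. a.b.(X + X) + b.a.0 has moves —a→ q1, —b→ q2
  q1 = b.((rec X. a.b.(X + X) + b.a.0) + (rec X. a.b.(X + X) + b.a.0)) has moves —b→ q3
  q2 = a.0 has moves —a→ q4
  q3 = (rec X. a.b.(X + X) + b.a.0) + (rec X. a.b.(X + X) + b.a.0) has moves —a→ q1, —b→ q2
  q4 = 0 has moves deadlocked
Bisimilarity quotient blocks:
  B0 = {p0, p3}
  B1 = {p1}
  B2 = {p2}
  B3 = {p4}
  B4 = {p5, q4}
  B5 = {q0, q3}
  B6 = {q2}
  B7 = {q1}
p0 ∈ B0, q0 ∈ B5 → different blocks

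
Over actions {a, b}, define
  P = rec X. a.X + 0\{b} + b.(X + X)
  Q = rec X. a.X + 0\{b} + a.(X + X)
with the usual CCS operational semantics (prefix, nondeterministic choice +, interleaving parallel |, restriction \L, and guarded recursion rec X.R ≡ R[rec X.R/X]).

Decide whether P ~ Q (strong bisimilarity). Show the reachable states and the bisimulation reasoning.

NO

Reachable graph of P (2 states):
  u0 = rec X. a.X + 0\{b} + b.(X + X) → =a=> u0, =b=> u1
  u1 = (rec X. a.X + 0\{b} + b.(X + X)) + (rec X. a.X + 0\{b} + b.(X + X)) → =a=> u0, =b=> u1
Reachable graph of Q (2 states):
  v0 = rec X. a.X + 0\{b} + a.(X + X) → =a=> v0, =a=> v1
  v1 = (rec X. a.X + 0\{b} + a.(X + X)) + (rec X. a.X + 0\{b} + a.(X + X)) → =a=> v0, =a=> v1
Coarsest stable partition (strong bisimilarity classes):
  B0 = {u0, u1}
  B1 = {v0, v1}
u0 ∈ B0, v0 ∈ B1 → different blocks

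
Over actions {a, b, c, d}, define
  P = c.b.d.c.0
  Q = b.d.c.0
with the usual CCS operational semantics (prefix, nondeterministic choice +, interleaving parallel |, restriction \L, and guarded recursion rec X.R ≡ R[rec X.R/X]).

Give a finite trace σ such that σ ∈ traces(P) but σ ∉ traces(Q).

c

LTS(P): 5 reachable states
  s0 = c.b.d.c.0 | —c→ s1
  s1 = b.d.c.0 | —b→ s2
  s2 = d.c.0 | —d→ s3
  s3 = c.0 | —c→ s4
  s4 = 0 | deadlocked
LTS(Q): 4 reachable states
  t0 = b.d.c.0 | —b→ t1
  t1 = d.c.0 | —d→ t2
  t2 = c.0 | —c→ t3
  t3 = 0 | deadlocked
Trace ⟨c⟩ through P, begin at {s0}:
  after c @ step 1: {s1}
  P completes σ.
Trace ⟨c⟩ through Q, begin at {t0}:
  after c @ step 1: ∅  — Q cannot continue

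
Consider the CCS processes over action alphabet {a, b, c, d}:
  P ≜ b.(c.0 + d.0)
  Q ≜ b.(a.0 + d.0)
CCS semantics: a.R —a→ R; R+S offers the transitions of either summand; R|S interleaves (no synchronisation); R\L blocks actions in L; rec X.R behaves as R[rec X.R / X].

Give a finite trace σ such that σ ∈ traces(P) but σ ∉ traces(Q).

Reachable graph of P (3 states):
  m0 = b.(c.0 + d.0) :: -b-> m1
  m1 = c.0 + d.0 :: -c-> m2, -d-> m2
  m2 = 0 :: ∅
Reachable graph of Q (3 states):
  n0 = b.(a.0 + d.0) :: -b-> n1
  n1 = a.0 + d.0 :: -a-> n2, -d-> n2
  n2 = 0 :: ∅
Run σ = ⟨bc⟩ on P: start {m0}
  after b @ step 1: {m1}
  after c @ step 2: {m2}
  — P admits the full trace.
Run σ = ⟨bc⟩ on Q: start {n0}
  after b @ step 1: {n1}
  after c @ step 2: no successor for Q

bc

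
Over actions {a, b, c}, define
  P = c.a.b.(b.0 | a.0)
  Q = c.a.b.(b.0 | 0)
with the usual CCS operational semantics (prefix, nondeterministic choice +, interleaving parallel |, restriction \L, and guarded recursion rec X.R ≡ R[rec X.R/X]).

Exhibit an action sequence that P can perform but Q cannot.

caba

LTS(P): 7 reachable states
  p0 = c.a.b.(b.0 | a.0) → ··c··> p1
  p1 = a.b.(b.0 | a.0) → ··a··> p2
  p2 = b.(b.0 | a.0) → ··b··> p3
  p3 = b.0 | a.0 → ··a··> p4, ··b··> p5
  p4 = b.0 | 0 → ··b··> p6
  p5 = 0 | a.0 → ··a··> p6
  p6 = 0 | 0 → ·
LTS(Q): 5 reachable states
  q0 = c.a.b.(b.0 | 0) → ··c··> q1
  q1 = a.b.(b.0 | 0) → ··a··> q2
  q2 = b.(b.0 | 0) → ··b··> q3
  q3 = b.0 | 0 → ··b··> q4
  q4 = 0 | 0 → ·
Trace ⟨caba⟩ through P, begin at {p0}:
  step 1 (c): {p1}
  step 2 (a): {p2}
  step 3 (b): {p3}
  step 4 (a): {p4}
  ✓ P
Trace ⟨caba⟩ through Q, begin at {q0}:
  step 1 (c): {q1}
  step 2 (a): {q2}
  step 3 (b): {q3}
  step 4 (a): no successor for Q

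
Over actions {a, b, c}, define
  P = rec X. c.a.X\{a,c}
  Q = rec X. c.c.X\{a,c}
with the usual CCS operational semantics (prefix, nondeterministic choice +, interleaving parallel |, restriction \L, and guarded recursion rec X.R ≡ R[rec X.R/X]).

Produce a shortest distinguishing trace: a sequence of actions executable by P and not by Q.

ca

Reachable graph of P (3 states):
  p0 = rec X. c.a.X\{a,c} ⊢ ··c··> p1
  p1 = a.(rec X. c.a.X\{a,c})\{a,c} ⊢ ··a··> p2
  p2 = (rec X. c.a.X\{a,c})\{a,c} ⊢ ∅
Reachable graph of Q (3 states):
  q0 = rec X. c.c.X\{a,c} ⊢ ··c··> q1
  q1 = c.(rec X. c.c.X\{a,c})\{a,c} ⊢ ··c··> q2
  q2 = (rec X. c.c.X\{a,c})\{a,c} ⊢ ∅
Executing ca from P (initial set {p0}):
  step 1 (c): {p1}
  step 2 (a): {p2}
  ✓ P
Executing ca from Q (initial set {q0}):
  step 1 (c): {q1}
  step 2 (a): no successor for Q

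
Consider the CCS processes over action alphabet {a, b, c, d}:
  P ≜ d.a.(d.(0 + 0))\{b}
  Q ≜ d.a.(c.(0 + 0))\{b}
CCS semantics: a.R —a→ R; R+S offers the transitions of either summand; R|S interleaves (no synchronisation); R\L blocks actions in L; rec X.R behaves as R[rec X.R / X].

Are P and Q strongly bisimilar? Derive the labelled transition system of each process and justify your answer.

LTS(P): 4 reachable states
  p0 = d.a.(d.(0 + 0))\{b} has moves -d-> p1
  p1 = a.(d.(0 + 0))\{b} has moves -a-> p2
  p2 = (d.(0 + 0))\{b} has moves -d-> p3
  p3 = (0 + 0)\{b} has moves ∅
LTS(Q): 4 reachable states
  q0 = d.a.(c.(0 + 0))\{b} has moves -d-> q1
  q1 = a.(c.(0 + 0))\{b} has moves -a-> q2
  q2 = (c.(0 + 0))\{b} has moves -c-> q3
  q3 = (0 + 0)\{b} has moves ∅
Bisimilarity quotient blocks:
  B0 = {p0}
  B1 = {p1}
  B2 = {p2}
  B3 = {p3, q3}
  B4 = {q0}
  B5 = {q1}
  B6 = {q2}
p0 ∈ B0, q0 ∈ B4 → different blocks

not bisimilar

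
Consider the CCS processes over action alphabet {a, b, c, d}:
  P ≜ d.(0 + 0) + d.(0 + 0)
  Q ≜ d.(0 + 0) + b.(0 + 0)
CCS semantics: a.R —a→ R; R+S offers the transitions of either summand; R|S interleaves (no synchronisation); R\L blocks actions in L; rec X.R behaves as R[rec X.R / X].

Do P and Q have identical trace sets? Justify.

Reachable graph of P (2 states):
  s0 = d.(0 + 0) + d.(0 + 0) ⊢ —d→ s1
  s1 = 0 + 0 ⊢ ·
Reachable graph of Q (2 states):
  t0 = d.(0 + 0) + b.(0 + 0) ⊢ —b→ t1, —d→ t1
  t1 = 0 + 0 ⊢ ·
Executing b from Q (initial set {t0}):
  [1] b ⇒ {t1}
  ✓ Q
Executing b from P (initial set {s0}):
  [1] b ⇒ no successor for P

trace-distinct — witness ⟨b⟩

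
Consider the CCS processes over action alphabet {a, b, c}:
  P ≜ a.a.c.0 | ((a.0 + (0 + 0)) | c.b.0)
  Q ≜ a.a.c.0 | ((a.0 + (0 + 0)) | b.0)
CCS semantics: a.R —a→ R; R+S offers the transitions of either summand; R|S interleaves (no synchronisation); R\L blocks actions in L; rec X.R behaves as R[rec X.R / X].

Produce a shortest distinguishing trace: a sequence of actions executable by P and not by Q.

LTS(P): 24 reachable states
  s0 = a.a.c.0 | ((a.0 + (0 + 0)) | c.b.0) ⊢ -a-> s1, -a-> s2, -c-> s3
  s1 = a.a.c.0 | (0 | c.b.0) ⊢ -a-> s4, -c-> s5
  s2 = a.c.0 | ((a.0 + (0 + 0)) | c.b.0) ⊢ -a-> s4, -a-> s6, -c-> s7
  s3 = a.a.c.0 | ((a.0 + (0 + 0)) | b.0) ⊢ -a-> s5, -a-> s7, -b-> s8
  s4 = a.c.0 | (0 | c.b.0) ⊢ -a-> s9, -c-> s10
  s5 = a.a.c.0 | (0 | b.0) ⊢ -a-> s10, -b-> s11
  s6 = c.0 | ((a.0 + (0 + 0)) | c.b.0) ⊢ -a-> s9, -c-> s12, -c-> s13
  s7 = a.c.0 | ((a.0 + (0 + 0)) | b.0) ⊢ -a-> s10, -a-> s13, -b-> s14
  s8 = a.a.c.0 | ((a.0 + (0 + 0)) | 0) ⊢ -a-> s11, -a-> s14
  s9 = c.0 | (0 | c.b.0) ⊢ -c-> s15, -c-> s16
  s10 = a.c.0 | (0 | b.0) ⊢ -a-> s16, -b-> s17
  s11 = a.a.c.0 | (0 | 0) ⊢ -a-> s17
  s12 = 0 | ((a.0 + (0 + 0)) | c.b.0) ⊢ -a-> s15, -c-> s18
  s13 = c.0 | ((a.0 + (0 + 0)) | b.0) ⊢ -a-> s16, -b-> s19, -c-> s18
  s14 = a.c.0 | ((a.0 + (0 + 0)) | 0) ⊢ -a-> s17, -a-> s19
  s15 = 0 | (0 | c.b.0) ⊢ -c-> s20
  s16 = c.0 | (0 | b.0) ⊢ -b-> s21, -c-> s20
  s17 = a.c.0 | (0 | 0) ⊢ -a-> s21
  s18 = 0 | ((a.0 + (0 + 0)) | b.0) ⊢ -a-> s20, -b-> s22
  s19 = c.0 | ((a.0 + (0 + 0)) | 0) ⊢ -a-> s21, -c-> s22
  s20 = 0 | (0 | b.0) ⊢ -b-> s23
  s21 = c.0 | (0 | 0) ⊢ -c-> s23
  s22 = 0 | ((a.0 + (0 + 0)) | 0) ⊢ -a-> s23
  s23 = 0 | (0 | 0) ⊢ deadlocked
LTS(Q): 16 reachable states
  t0 = a.a.c.0 | ((a.0 + (0 + 0)) | b.0) ⊢ -a-> t1, -a-> t2, -b-> t3
  t1 = a.a.c.0 | (0 | b.0) ⊢ -a-> t4, -b-> t5
  t2 = a.c.0 | ((a.0 + (0 + 0)) | b.0) ⊢ -a-> t4, -a-> t6, -b-> t7
  t3 = a.a.c.0 | ((a.0 + (0 + 0)) | 0) ⊢ -a-> t5, -a-> t7
  t4 = a.c.0 | (0 | b.0) ⊢ -a-> t8, -b-> t9
  t5 = a.a.c.0 | (0 | 0) ⊢ -a-> t9
  t6 = c.0 | ((a.0 + (0 + 0)) | b.0) ⊢ -a-> t8, -b-> t10, -c-> t11
  t7 = a.c.0 | ((a.0 + (0 + 0)) | 0) ⊢ -a-> t10, -a-> t9
  t8 = c.0 | (0 | b.0) ⊢ -b-> t12, -c-> t13
  t9 = a.c.0 | (0 | 0) ⊢ -a-> t12
  t10 = c.0 | ((a.0 + (0 + 0)) | 0) ⊢ -a-> t12, -c-> t14
  t11 = 0 | ((a.0 + (0 + 0)) | b.0) ⊢ -a-> t13, -b-> t14
  t12 = c.0 | (0 | 0) ⊢ -c-> t15
  t13 = 0 | (0 | b.0) ⊢ -b-> t15
  t14 = 0 | ((a.0 + (0 + 0)) | 0) ⊢ -a-> t15
  t15 = 0 | (0 | 0) ⊢ deadlocked
Run σ = ⟨c⟩ on P: start {s0}
  [1] c ⇒ {s3}
  ✓ P
Run σ = ⟨c⟩ on Q: start {t0}
  [1] c ⇒ ∅  — Q cannot continue

c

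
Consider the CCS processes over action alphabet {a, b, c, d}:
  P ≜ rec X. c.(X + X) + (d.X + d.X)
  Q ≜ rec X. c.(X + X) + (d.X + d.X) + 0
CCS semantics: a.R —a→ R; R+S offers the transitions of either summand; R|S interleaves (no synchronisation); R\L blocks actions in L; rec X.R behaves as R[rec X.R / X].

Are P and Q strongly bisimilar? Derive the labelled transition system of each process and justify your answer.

YES

LTS(P): 2 reachable states
  p0 = rec X. c.(X + X) + (d.X + d.X) has moves --c--▸ p1, --d--▸ p0
  p1 = (rec X. c.(X + X) + (d.X + d.X)) + (rec X. c.(X + X) + (d.X + d.X)) has moves --c--▸ p1, --d--▸ p0
LTS(Q): 2 reachable states
  q0 = rec X. c.(X + X) + (d.X + d.X) + 0 has moves --c--▸ q1, --d--▸ q0
  q1 = (rec X. c.(X + X) + (d.X + d.X) + 0) + (rec X. c.(X + X) + (d.X + d.X) + 0) has moves --c--▸ q1, --d--▸ q0
Partition-refinement fixed point:
  B0 = {p0, p1, q0, q1}
p0 ∈ B0, q0 ∈ B0 → same block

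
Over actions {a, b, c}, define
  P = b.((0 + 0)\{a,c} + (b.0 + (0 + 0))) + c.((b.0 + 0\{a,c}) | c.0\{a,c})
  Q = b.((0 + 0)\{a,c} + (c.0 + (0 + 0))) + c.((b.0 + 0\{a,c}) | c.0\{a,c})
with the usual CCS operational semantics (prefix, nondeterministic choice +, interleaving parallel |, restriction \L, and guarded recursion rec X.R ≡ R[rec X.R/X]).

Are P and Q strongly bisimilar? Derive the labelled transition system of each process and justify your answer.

P's transition system — 7 states:
  u0 = b.((0 + 0)\{a,c} + (b.0 + (0 + 0))) + c.((b.0 + 0\{a,c}) | c.0\{a,c}) | —b→ u1, —c→ u2
  u1 = (0 + 0)\{a,c} + (b.0 + (0 + 0)) | —b→ u3
  u2 = (b.0 + 0\{a,c}) | c.0\{a,c} | —b→ u4, —c→ u5
  u3 = 0 | ·
  u4 = 0 | c.0\{a,c} | —c→ u6
  u5 = (b.0 + 0\{a,c}) | 0\{a,c} | —b→ u6
  u6 = 0 | 0\{a,c} | ·
Q's transition system — 7 states:
  v0 = b.((0 + 0)\{a,c} + (c.0 + (0 + 0))) + c.((b.0 + 0\{a,c}) | c.0\{a,c}) | —b→ v1, —c→ v2
  v1 = (0 + 0)\{a,c} + (c.0 + (0 + 0)) | —c→ v3
  v2 = (b.0 + 0\{a,c}) | c.0\{a,c} | —b→ v4, —c→ v5
  v3 = 0 | ·
  v4 = 0 | c.0\{a,c} | —c→ v6
  v5 = (b.0 + 0\{a,c}) | 0\{a,c} | —b→ v6
  v6 = 0 | 0\{a,c} | ·
Coarsest stable partition (strong bisimilarity classes):
  B0 = {u0}
  B1 = {u2, v2}
  B2 = {u4, v1, v4}
  B3 = {u3, u6, v3, v6}
  B4 = {u1, u5, v5}
  B5 = {v0}
u0 ∈ B0, v0 ∈ B5 → different blocks

NO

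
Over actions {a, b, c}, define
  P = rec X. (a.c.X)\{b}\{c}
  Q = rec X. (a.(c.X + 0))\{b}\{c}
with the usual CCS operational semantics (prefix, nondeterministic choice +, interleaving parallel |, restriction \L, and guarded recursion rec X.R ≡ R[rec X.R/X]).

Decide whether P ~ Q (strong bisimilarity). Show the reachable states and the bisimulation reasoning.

P's transition system — 2 states:
  s0 = rec X. (a.c.X)\{b}\{c} has moves —a→ s1
  s1 = (c.(rec X. (a.c.X)\{b}\{c}))\{b}\{c} has moves stopped
Q's transition system — 2 states:
  t0 = rec X. (a.(c.X + 0))\{b}\{c} has moves —a→ t1
  t1 = (c.(rec X. (a.(c.X + 0))\{b}\{c}) + 0)\{b}\{c} has moves stopped
Partition-refinement fixed point:
  B0 = {s0, t0}
  B1 = {s1, t1}
s0 ∈ B0, t0 ∈ B0 → same block

P ~ Q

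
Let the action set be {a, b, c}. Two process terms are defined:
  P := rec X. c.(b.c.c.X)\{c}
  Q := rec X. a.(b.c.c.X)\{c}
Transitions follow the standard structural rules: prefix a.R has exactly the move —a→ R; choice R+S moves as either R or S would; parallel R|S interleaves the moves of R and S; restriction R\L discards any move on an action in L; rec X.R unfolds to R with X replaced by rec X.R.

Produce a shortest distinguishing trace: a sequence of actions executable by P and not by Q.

c

Reachable graph of P (3 states):
  s0 = rec X. c.(b.c.c.X)\{c} :: -c-> s1
  s1 = (b.c.c.(rec X. c.(b.c.c.X)\{c}))\{c} :: -b-> s2
  s2 = (c.c.(rec X. c.(b.c.c.X)\{c}))\{c} :: stopped
Reachable graph of Q (3 states):
  t0 = rec X. a.(b.c.c.X)\{c} :: -a-> t1
  t1 = (b.c.c.(rec X. a.(b.c.c.X)\{c}))\{c} :: -b-> t2
  t2 = (c.c.(rec X. a.(b.c.c.X)\{c}))\{c} :: stopped
Run σ = ⟨c⟩ on P: start {s0}
  after c @ step 1: {s1}
  ✓ P
Run σ = ⟨c⟩ on Q: start {t0}
  after c @ step 1: no successor for Q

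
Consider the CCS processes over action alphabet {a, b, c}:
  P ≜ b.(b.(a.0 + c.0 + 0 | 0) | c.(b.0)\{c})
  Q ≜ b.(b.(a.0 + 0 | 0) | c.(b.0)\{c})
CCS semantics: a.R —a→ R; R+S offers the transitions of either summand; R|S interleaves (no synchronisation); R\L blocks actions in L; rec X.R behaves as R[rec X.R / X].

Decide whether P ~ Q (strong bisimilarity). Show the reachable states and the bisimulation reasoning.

NO

LTS(P): 10 reachable states
  p0 = b.(b.(a.0 + c.0 + 0 | 0) | c.(b.0)\{c}) has moves -b-> p1
  p1 = b.(a.0 + c.0 + 0 | 0) | c.(b.0)\{c} has moves -b-> p2, -c-> p3
  p2 = (a.0 + c.0 + 0 | 0) | c.(b.0)\{c} has moves -a-> p4, -c-> p4, -c-> p5
  p3 = b.(a.0 + c.0 + 0 | 0) | (b.0)\{c} has moves -b-> p5, -b-> p6
  p4 = 0 | c.(b.0)\{c} has moves -c-> p7
  p5 = (a.0 + c.0 + 0 | 0) | (b.0)\{c} has moves -a-> p7, -b-> p8, -c-> p7
  p6 = b.(a.0 + c.0 + 0 | 0) | 0\{c} has moves -b-> p8
  p7 = 0 | (b.0)\{c} has moves -b-> p9
  p8 = (a.0 + c.0 + 0 | 0) | 0\{c} has moves -a-> p9, -c-> p9
  p9 = 0 | 0\{c} has moves stopped
LTS(Q): 10 reachable states
  q0 = b.(b.(a.0 + 0 | 0) | c.(b.0)\{c}) has moves -b-> q1
  q1 = b.(a.0 + 0 | 0) | c.(b.0)\{c} has moves -b-> q2, -c-> q3
  q2 = (a.0 + 0 | 0) | c.(b.0)\{c} has moves -a-> q4, -c-> q5
  q3 = b.(a.0 + 0 | 0) | (b.0)\{c} has moves -b-> q5, -b-> q6
  q4 = 0 | c.(b.0)\{c} has moves -c-> q7
  q5 = (a.0 + 0 | 0) | (b.0)\{c} has moves -a-> q7, -b-> q8
  q6 = b.(a.0 + 0 | 0) | 0\{c} has moves -b-> q8
  q7 = 0 | (b.0)\{c} has moves -b-> q9
  q8 = (a.0 + 0 | 0) | 0\{c} has moves -a-> q9
  q9 = 0 | 0\{c} has moves stopped
Partition-refinement fixed point:
  B0 = {p0}
  B1 = {p1}
  B2 = {p2}
  B3 = {p5}
  B4 = {p7, q7}
  B5 = {p9, q9}
  B6 = {p8}
  B7 = {p4, q4}
  B8 = {p3}
  B9 = {p6}
  B10 = {q0}
  B11 = {q1}
  B12 = {q3}
  B13 = {q5}
  B14 = {q8}
  B15 = {q6}
  B16 = {q2}
p0 ∈ B0, q0 ∈ B10 → different blocks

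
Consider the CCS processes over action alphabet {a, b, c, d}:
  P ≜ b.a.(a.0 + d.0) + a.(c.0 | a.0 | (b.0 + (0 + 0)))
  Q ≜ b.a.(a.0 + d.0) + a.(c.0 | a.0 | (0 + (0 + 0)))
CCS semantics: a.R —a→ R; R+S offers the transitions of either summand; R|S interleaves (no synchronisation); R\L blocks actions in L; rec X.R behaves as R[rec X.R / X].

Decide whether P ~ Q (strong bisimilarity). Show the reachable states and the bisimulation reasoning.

P ≁ Q

Reachable graph of P (12 states):
  u0 = b.a.(a.0 + d.0) + a.(c.0 | a.0 | (b.0 + (0 + 0))) has moves —a→ u1, —b→ u2
  u1 = c.0 | a.0 | (b.0 + (0 + 0)) has moves —a→ u3, —b→ u4, —c→ u5
  u2 = a.(a.0 + d.0) has moves —a→ u6
  u3 = c.0 | 0 | (b.0 + (0 + 0)) has moves —b→ u7, —c→ u8
  u4 = c.0 | a.0 | 0 has moves —a→ u7, —c→ u9
  u5 = 0 | a.0 | (b.0 + (0 + 0)) has moves —a→ u8, —b→ u9
  u6 = a.0 + d.0 has moves —a→ u10, —d→ u10
  u7 = c.0 | 0 | 0 has moves —c→ u11
  u8 = 0 | 0 | (b.0 + (0 + 0)) has moves —b→ u11
  u9 = 0 | a.0 | 0 has moves —a→ u11
  u10 = 0 has moves ·
  u11 = 0 | 0 | 0 has moves ·
Reachable graph of Q (8 states):
  v0 = b.a.(a.0 + d.0) + a.(c.0 | a.0 | (0 + (0 + 0))) has moves —a→ v1, —b→ v2
  v1 = c.0 | a.0 | (0 + (0 + 0)) has moves —a→ v3, —c→ v4
  v2 = a.(a.0 + d.0) has moves —a→ v5
  v3 = c.0 | 0 | (0 + (0 + 0)) has moves —c→ v6
  v4 = 0 | a.0 | (0 + (0 + 0)) has moves —a→ v6
  v5 = a.0 + d.0 has moves —a→ v7, —d→ v7
  v6 = 0 | 0 | (0 + (0 + 0)) has moves ·
  v7 = 0 has moves ·
Coarsest stable partition (strong bisimilarity classes):
  B0 = {u0}
  B1 = {u2, v2}
  B2 = {u6, v5}
  B3 = {u10, u11, v6, v7}
  B4 = {u1}
  B5 = {u4, v1}
  B6 = {u7, v3}
  B7 = {u9, v4}
  B8 = {u3}
  B9 = {u8}
  B10 = {u5}
  B11 = {v0}
u0 ∈ B0, v0 ∈ B11 → different blocks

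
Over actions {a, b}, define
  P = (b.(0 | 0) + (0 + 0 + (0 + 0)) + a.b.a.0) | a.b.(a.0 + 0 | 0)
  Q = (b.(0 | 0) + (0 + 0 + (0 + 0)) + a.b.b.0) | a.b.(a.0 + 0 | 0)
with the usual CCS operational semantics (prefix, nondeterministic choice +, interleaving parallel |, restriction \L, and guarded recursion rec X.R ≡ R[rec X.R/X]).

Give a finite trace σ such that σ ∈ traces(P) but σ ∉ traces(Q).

aababa

P's transition system — 20 states:
  s0 = (b.(0 | 0) + (0 + 0 + (0 + 0)) + a.b.a.0) | a.b.(a.0 + 0 | 0) ⊢ --a--▸ s1, --a--▸ s2, --b--▸ s3
  s1 = (b.(0 | 0) + (0 + 0 + (0 + 0)) + a.b.a.0) | b.(a.0 + 0 | 0) ⊢ --a--▸ s4, --b--▸ s5, --b--▸ s6
  s2 = b.a.0 | a.b.(a.0 + 0 | 0) ⊢ --a--▸ s4, --b--▸ s7
  s3 = 0 | 0 | a.b.(a.0 + 0 | 0) ⊢ --a--▸ s6
  s4 = b.a.0 | b.(a.0 + 0 | 0) ⊢ --b--▸ s8, --b--▸ s9
  s5 = (b.(0 | 0) + (0 + 0 + (0 + 0)) + a.b.a.0) | (a.0 + 0 | 0) ⊢ --a--▸ s10, --a--▸ s9, --b--▸ s11
  s6 = 0 | 0 | b.(a.0 + 0 | 0) ⊢ --b--▸ s11
  s7 = a.0 | a.b.(a.0 + 0 | 0) ⊢ --a--▸ s12, --a--▸ s8
  s8 = a.0 | b.(a.0 + 0 | 0) ⊢ --a--▸ s13, --b--▸ s14
  s9 = b.a.0 | (a.0 + 0 | 0) ⊢ --a--▸ s15, --b--▸ s14
  s10 = (b.(0 | 0) + (0 + 0 + (0 + 0)) + a.b.a.0) | 0 ⊢ --a--▸ s15, --b--▸ s16
  s11 = 0 | 0 | (a.0 + 0 | 0) ⊢ --a--▸ s16
  s12 = 0 | a.b.(a.0 + 0 | 0) ⊢ --a--▸ s13
  s13 = 0 | b.(a.0 + 0 | 0) ⊢ --b--▸ s17
  s14 = a.0 | (a.0 + 0 | 0) ⊢ --a--▸ s17, --a--▸ s18
  s15 = b.a.0 | 0 ⊢ --b--▸ s18
  s16 = 0 | 0 | 0 ⊢ ∅
  s17 = 0 | (a.0 + 0 | 0) ⊢ --a--▸ s19
  s18 = a.0 | 0 ⊢ --a--▸ s19
  s19 = 0 | 0 ⊢ ∅
Q's transition system — 20 states:
  t0 = (b.(0 | 0) + (0 + 0 + (0 + 0)) + a.b.b.0) | a.b.(a.0 + 0 | 0) ⊢ --a--▸ t1, --a--▸ t2, --b--▸ t3
  t1 = (b.(0 | 0) + (0 + 0 + (0 + 0)) + a.b.b.0) | b.(a.0 + 0 | 0) ⊢ --a--▸ t4, --b--▸ t5, --b--▸ t6
  t2 = b.b.0 | a.b.(a.0 + 0 | 0) ⊢ --a--▸ t4, --b--▸ t7
  t3 = 0 | 0 | a.b.(a.0 + 0 | 0) ⊢ --a--▸ t6
  t4 = b.b.0 | b.(a.0 + 0 | 0) ⊢ --b--▸ t8, --b--▸ t9
  t5 = (b.(0 | 0) + (0 + 0 + (0 + 0)) + a.b.b.0) | (a.0 + 0 | 0) ⊢ --a--▸ t10, --a--▸ t9, --b--▸ t11
  t6 = 0 | 0 | b.(a.0 + 0 | 0) ⊢ --b--▸ t11
  t7 = b.0 | a.b.(a.0 + 0 | 0) ⊢ --a--▸ t8, --b--▸ t12
  t8 = b.0 | b.(a.0 + 0 | 0) ⊢ --b--▸ t13, --b--▸ t14
  t9 = b.b.0 | (a.0 + 0 | 0) ⊢ --a--▸ t15, --b--▸ t14
  t10 = (b.(0 | 0) + (0 + 0 + (0 + 0)) + a.b.b.0) | 0 ⊢ --a--▸ t15, --b--▸ t16
  t11 = 0 | 0 | (a.0 + 0 | 0) ⊢ --a--▸ t16
  t12 = 0 | a.b.(a.0 + 0 | 0) ⊢ --a--▸ t13
  t13 = 0 | b.(a.0 + 0 | 0) ⊢ --b--▸ t17
  t14 = b.0 | (a.0 + 0 | 0) ⊢ --a--▸ t18, --b--▸ t17
  t15 = b.b.0 | 0 ⊢ --b--▸ t18
  t16 = 0 | 0 | 0 ⊢ ∅
  t17 = 0 | (a.0 + 0 | 0) ⊢ --a--▸ t19
  t18 = b.0 | 0 ⊢ --b--▸ t19
  t19 = 0 | 0 ⊢ ∅
Run σ = ⟨aababa⟩ on P: start {s0}
  step 1 (a): {s1, s2}
  step 2 (a): {s4}
  step 3 (b): {s8, s9}
  step 4 (a): {s13, s15}
  step 5 (b): {s17, s18}
  step 6 (a): {s19}
  — P admits the full trace.
Run σ = ⟨aababa⟩ on Q: start {t0}
  step 1 (a): {t1, t2}
  step 2 (a): {t4}
  step 3 (b): {t8, t9}
  step 4 (a): {t15}
  step 5 (b): {t18}
  step 6 (a): ∅ (Q stuck)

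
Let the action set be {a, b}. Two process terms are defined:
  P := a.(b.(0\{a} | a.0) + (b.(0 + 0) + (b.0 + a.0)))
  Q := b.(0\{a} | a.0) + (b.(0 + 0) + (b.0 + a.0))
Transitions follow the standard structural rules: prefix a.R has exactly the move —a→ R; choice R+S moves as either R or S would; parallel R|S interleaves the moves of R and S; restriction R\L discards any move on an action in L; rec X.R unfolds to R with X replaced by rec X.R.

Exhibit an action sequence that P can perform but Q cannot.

Reachable graph of P (6 states):
  s0 = a.(b.(0\{a} | a.0) + (b.(0 + 0) + (b.0 + a.0))) has moves -a-> s1
  s1 = b.(0\{a} | a.0) + (b.(0 + 0) + (b.0 + a.0)) has moves -a-> s2, -b-> s2, -b-> s3, -b-> s4
  s2 = 0 has moves stopped
  s3 = 0 + 0 has moves stopped
  s4 = 0\{a} | a.0 has moves -a-> s5
  s5 = 0\{a} | 0 has moves stopped
Reachable graph of Q (5 states):
  t0 = b.(0\{a} | a.0) + (b.(0 + 0) + (b.0 + a.0)) has moves -a-> t1, -b-> t1, -b-> t2, -b-> t3
  t1 = 0 has moves stopped
  t2 = 0 + 0 has moves stopped
  t3 = 0\{a} | a.0 has moves -a-> t4
  t4 = 0\{a} | 0 has moves stopped
Executing aa from P (initial set {s0}):
  step 1 (a): {s1}
  step 2 (a): {s2}
  P completes σ.
Executing aa from Q (initial set {t0}):
  step 1 (a): {t1}
  step 2 (a): no successor for Q

aa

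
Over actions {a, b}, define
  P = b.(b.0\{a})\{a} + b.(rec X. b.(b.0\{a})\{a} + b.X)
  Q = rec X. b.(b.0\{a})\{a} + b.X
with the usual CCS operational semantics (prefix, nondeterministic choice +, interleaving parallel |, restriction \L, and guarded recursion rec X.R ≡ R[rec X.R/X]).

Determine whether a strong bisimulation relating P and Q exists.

YES

P's transition system — 4 states:
  u0 = b.(b.0\{a})\{a} + b.(rec X. b.(b.0\{a})\{a} + b.X) → —b→ u1, —b→ u2
  u1 = (b.0\{a})\{a} → —b→ u3
  u2 = rec X. b.(b.0\{a})\{a} + b.X → —b→ u1, —b→ u2
  u3 = 0\{a}\{a} → (no moves)
Q's transition system — 3 states:
  v0 = rec X. b.(b.0\{a})\{a} + b.X → —b→ v0, —b→ v1
  v1 = (b.0\{a})\{a} → —b→ v2
  v2 = 0\{a}\{a} → (no moves)
Partition-refinement fixed point:
  B0 = {u0, u2, v0}
  B1 = {u1, v1}
  B2 = {u3, v2}
u0 ∈ B0, v0 ∈ B0 → same block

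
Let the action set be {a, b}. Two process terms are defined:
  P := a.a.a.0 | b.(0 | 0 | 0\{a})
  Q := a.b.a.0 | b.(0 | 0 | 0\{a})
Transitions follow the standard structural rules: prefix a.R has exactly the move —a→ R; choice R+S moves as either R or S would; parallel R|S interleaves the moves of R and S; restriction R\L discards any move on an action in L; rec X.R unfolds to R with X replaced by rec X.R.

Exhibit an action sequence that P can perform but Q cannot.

LTS(P): 8 reachable states
  m0 = a.a.a.0 | b.(0 | 0 | 0\{a}) → =a=> m1, =b=> m2
  m1 = a.a.0 | b.(0 | 0 | 0\{a}) → =a=> m3, =b=> m4
  m2 = a.a.a.0 | (0 | 0 | 0\{a}) → =a=> m4
  m3 = a.0 | b.(0 | 0 | 0\{a}) → =a=> m5, =b=> m6
  m4 = a.a.0 | (0 | 0 | 0\{a}) → =a=> m6
  m5 = 0 | b.(0 | 0 | 0\{a}) → =b=> m7
  m6 = a.0 | (0 | 0 | 0\{a}) → =a=> m7
  m7 = 0 | (0 | 0 | 0\{a}) → ∅
LTS(Q): 8 reachable states
  n0 = a.b.a.0 | b.(0 | 0 | 0\{a}) → =a=> n1, =b=> n2
  n1 = b.a.0 | b.(0 | 0 | 0\{a}) → =b=> n3, =b=> n4
  n2 = a.b.a.0 | (0 | 0 | 0\{a}) → =a=> n4
  n3 = a.0 | b.(0 | 0 | 0\{a}) → =a=> n5, =b=> n6
  n4 = b.a.0 | (0 | 0 | 0\{a}) → =b=> n6
  n5 = 0 | b.(0 | 0 | 0\{a}) → =b=> n7
  n6 = a.0 | (0 | 0 | 0\{a}) → =a=> n7
  n7 = 0 | (0 | 0 | 0\{a}) → ∅
Run σ = ⟨aa⟩ on P: start {m0}
  [1] a ⇒ {m1}
  [2] a ⇒ {m3}
  — P admits the full trace.
Run σ = ⟨aa⟩ on Q: start {n0}
  [1] a ⇒ {n1}
  [2] a ⇒ ∅ (Q stuck)

aa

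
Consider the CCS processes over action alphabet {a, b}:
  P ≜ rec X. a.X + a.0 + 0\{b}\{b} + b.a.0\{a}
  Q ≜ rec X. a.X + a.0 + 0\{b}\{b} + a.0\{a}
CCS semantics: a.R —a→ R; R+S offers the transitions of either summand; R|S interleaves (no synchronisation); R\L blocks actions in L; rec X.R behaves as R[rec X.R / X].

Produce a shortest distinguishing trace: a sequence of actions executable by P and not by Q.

b

P's transition system — 4 states:
  s0 = rec X. a.X + a.0 + 0\{b}\{b} + b.a.0\{a} has moves ··a··> s0, ··a··> s1, ··b··> s2
  s1 = 0 has moves ·
  s2 = a.0\{a} has moves ··a··> s3
  s3 = 0\{a} has moves ·
Q's transition system — 3 states:
  t0 = rec X. a.X + a.0 + 0\{b}\{b} + a.0\{a} has moves ··a··> t0, ··a··> t1, ··a··> t2
  t1 = 0 has moves ·
  t2 = 0\{a} has moves ·
Trace ⟨b⟩ through P, begin at {s0}:
  [1] b ⇒ {s2}
  ✓ P
Trace ⟨b⟩ through Q, begin at {t0}:
  [1] b ⇒ ∅ (Q stuck)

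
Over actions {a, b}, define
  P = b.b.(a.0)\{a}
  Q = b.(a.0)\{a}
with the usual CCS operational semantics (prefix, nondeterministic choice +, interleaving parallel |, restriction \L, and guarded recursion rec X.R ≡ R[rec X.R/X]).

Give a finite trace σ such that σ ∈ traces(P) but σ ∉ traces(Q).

bb

P's transition system — 3 states:
  s0 = b.b.(a.0)\{a} :: —b→ s1
  s1 = b.(a.0)\{a} :: —b→ s2
  s2 = (a.0)\{a} :: stopped
Q's transition system — 2 states:
  t0 = b.(a.0)\{a} :: —b→ t1
  t1 = (a.0)\{a} :: stopped
Run σ = ⟨bb⟩ on P: start {s0}
  after b @ step 1: {s1}
  after b @ step 2: {s2}
  P completes σ.
Run σ = ⟨bb⟩ on Q: start {t0}
  after b @ step 1: {t1}
  after b @ step 2: ∅  — Q cannot continue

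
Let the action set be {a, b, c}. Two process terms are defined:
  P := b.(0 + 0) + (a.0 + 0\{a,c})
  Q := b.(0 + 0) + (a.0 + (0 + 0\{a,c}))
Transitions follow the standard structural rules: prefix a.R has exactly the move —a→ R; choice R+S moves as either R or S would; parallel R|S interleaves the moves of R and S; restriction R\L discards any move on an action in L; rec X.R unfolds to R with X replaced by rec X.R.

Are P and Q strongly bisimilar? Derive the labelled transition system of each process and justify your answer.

Reachable graph of P (3 states):
  p0 = b.(0 + 0) + (a.0 + 0\{a,c}) ⊢ —a→ p1, —b→ p2
  p1 = 0 ⊢ (no moves)
  p2 = 0 + 0 ⊢ (no moves)
Reachable graph of Q (3 states):
  q0 = b.(0 + 0) + (a.0 + (0 + 0\{a,c})) ⊢ —a→ q1, —b→ q2
  q1 = 0 ⊢ (no moves)
  q2 = 0 + 0 ⊢ (no moves)
Partition-refinement fixed point:
  B0 = {p0, q0}
  B1 = {p1, p2, q1, q2}
p0 ∈ B0, q0 ∈ B0 → same block

bisimilar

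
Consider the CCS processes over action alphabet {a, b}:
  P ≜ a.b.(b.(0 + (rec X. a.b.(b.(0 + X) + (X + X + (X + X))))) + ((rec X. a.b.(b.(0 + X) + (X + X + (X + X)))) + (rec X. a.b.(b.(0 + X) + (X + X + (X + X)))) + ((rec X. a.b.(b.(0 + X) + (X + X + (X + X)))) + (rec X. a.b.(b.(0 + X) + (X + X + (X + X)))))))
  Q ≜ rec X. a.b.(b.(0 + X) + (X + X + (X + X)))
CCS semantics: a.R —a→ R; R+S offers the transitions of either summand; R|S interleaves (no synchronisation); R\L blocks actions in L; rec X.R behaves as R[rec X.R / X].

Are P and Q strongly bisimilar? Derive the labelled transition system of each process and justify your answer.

Reachable graph of P (4 states):
  p0 = a.b.(b.(0 + (rec X. a.b.(b.(0 + X) + (X + X + (X + X))))) + ((rec X. a.b.(b.(0 + X) + (X + X + (X + X)))) + (rec X. a.b.(b.(0 + X) + (X + X + (X + X)))) + ((rec X. a.b.(b.(0 + X) + (X + X + (X + X)))) + (rec X. a.b.(b.(0 + X) + (X + X + (X + X))))))) ⊢ =a=> p1
  p1 = b.(b.(0 + (rec X. a.b.(b.(0 + X) + (X + X + (X + X))))) + ((rec X. a.b.(b.(0 + X) + (X + X + (X + X)))) + (rec X. a.b.(b.(0 + X) + (X + X + (X + X)))) + ((rec X. a.b.(b.(0 + X) + (X + X + (X + X)))) + (rec X. a.b.(b.(0 + X) + (X + X + (X + X))))))) ⊢ =b=> p2
  p2 = b.(0 + (rec X. a.b.(b.(0 + X) + (X + X + (X + X))))) + ((rec X. a.b.(b.(0 + X) + (X + X + (X + X)))) + (rec X. a.b.(b.(0 + X) + (X + X + (X + X)))) + ((rec X. a.b.(b.(0 + X) + (X + X + (X + X)))) + (rec X. a.b.(b.(0 + X) + (X + X + (X + X)))))) ⊢ =a=> p1, =b=> p3
  p3 = 0 + (rec X. a.b.(b.(0 + X) + (X + X + (X + X)))) ⊢ =a=> p1
Reachable graph of Q (4 states):
  q0 = rec X. a.b.(b.(0 + X) + (X + X + (X + X))) ⊢ =a=> q1
  q1 = b.(b.(0 + (rec X. a.b.(b.(0 + X) + (X + X + (X + X))))) + ((rec X. a.b.(b.(0 + X) + (X + X + (X + X)))) + (rec X. a.b.(b.(0 + X) + (X + X + (X + X)))) + ((rec X. a.b.(b.(0 + X) + (X + X + (X + X)))) + (rec X. a.b.(b.(0 + X) + (X + X + (X + X))))))) ⊢ =b=> q2
  q2 = b.(0 + (rec X. a.b.(b.(0 + X) + (X + X + (X + X))))) + ((rec X. a.b.(b.(0 + X) + (X + X + (X + X)))) + (rec X. a.b.(b.(0 + X) + (X + X + (X + X)))) + ((rec X. a.b.(b.(0 + X) + (X + X + (X + X)))) + (rec X. a.b.(b.(0 + X) + (X + X + (X + X)))))) ⊢ =a=> q1, =b=> q3
  q3 = 0 + (rec X. a.b.(b.(0 + X) + (X + X + (X + X)))) ⊢ =a=> q1
Bisimilarity quotient blocks:
  B0 = {p0, p3, q0, q3}
  B1 = {p1, q1}
  B2 = {p2, q2}
p0 ∈ B0, q0 ∈ B0 → same block

YES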